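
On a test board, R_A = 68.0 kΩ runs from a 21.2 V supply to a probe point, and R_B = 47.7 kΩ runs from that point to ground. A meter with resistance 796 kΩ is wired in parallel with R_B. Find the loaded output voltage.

The load sits in parallel with R_B: R_B‖R_L = (47.7 × 796) / (47.7 + 796) = 45.00 kΩ.
V_out = 21.2 × 45.00 / (68.0 + 45.00) = 21.2 × 45.00/113.0 = 8.44 V.

V_out ≈ 8.44 V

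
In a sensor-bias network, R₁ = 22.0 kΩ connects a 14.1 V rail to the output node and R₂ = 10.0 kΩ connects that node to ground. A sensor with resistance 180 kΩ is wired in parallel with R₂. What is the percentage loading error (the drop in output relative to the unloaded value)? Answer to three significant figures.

The divider's output (Thévenin) resistance is R₁‖R₂ = 6.875 kΩ.
Fractional drop under load = R_th/(R_th + R_L) = 6.875 / (6.875 + 180) = 0.03679.
So the output falls by 3.68 %.

3.68 %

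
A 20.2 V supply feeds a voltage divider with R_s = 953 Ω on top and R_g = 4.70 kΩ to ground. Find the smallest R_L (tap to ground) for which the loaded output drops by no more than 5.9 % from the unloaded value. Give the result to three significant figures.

R_L(min) ≈ 12.6 kΩ

Output resistance R_th = R_s‖R_g = (953 × 4700)/5653 = 792.3 Ω.
The fractional drop is R_th/(R_th + R_L); requiring this ≤ 0.0590 gives R_L ≥ R_th(1/0.0590 − 1) = 792.3 × 15.95 = 12.6 kΩ.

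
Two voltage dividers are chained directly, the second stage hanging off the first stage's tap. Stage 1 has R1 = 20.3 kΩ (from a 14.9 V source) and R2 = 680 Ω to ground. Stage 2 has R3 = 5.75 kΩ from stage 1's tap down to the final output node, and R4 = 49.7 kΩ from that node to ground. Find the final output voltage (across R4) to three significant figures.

Stage 2 presents R3+R4 = 55450 Ω as a load on stage 1's tap.
Stage 1's lower leg becomes R2‖(R3+R4) = 671.8 Ω, so V_mid = 14.9 × 671.8/20970 = 0.4773 V.
Stage 2 is itself unloaded: V_out = V_mid × R4/(R3+R4) = 0.4773 × 49700/55450 = 0.428 V.

V_out ≈ 0.428 V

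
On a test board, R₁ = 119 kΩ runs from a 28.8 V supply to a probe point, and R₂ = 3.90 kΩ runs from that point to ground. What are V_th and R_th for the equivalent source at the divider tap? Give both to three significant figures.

V_th = 0.914 V, R_th = 3.78 kΩ

V_th is the open-circuit tap voltage: 28.8 × 3.90/(119 + 3.90) = 0.914 V.
With the supply zeroed, R₁ and R₂ appear in parallel from the tap: R_th = R₁‖R₂ = (119 × 3.90)/122.9 = 3.78 kΩ.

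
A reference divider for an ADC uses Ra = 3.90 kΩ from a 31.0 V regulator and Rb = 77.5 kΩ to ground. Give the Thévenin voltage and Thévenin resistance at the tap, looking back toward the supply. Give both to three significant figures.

V_th is the open-circuit tap voltage: 31.0 × 77.5/(3.90 + 77.5) = 29.5 V.
With the supply zeroed, Ra and Rb appear in parallel from the tap: R_th = Ra‖Rb = (3.90 × 77.5)/81.40 = 3.71 kΩ.

V_th = 29.5 V, R_th = 3.71 kΩ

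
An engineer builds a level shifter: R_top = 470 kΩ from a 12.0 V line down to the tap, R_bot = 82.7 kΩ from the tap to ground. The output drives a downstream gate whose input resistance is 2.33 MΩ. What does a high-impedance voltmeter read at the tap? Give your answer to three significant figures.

The load sits in parallel with R_bot: R_bot‖R_L = (82.7 × 2330) / (82.7 + 2330) = 79.87 kΩ.
V_out = 12.0 × 79.87 / (470 + 79.87) = 12.0 × 79.87/549.9 = 1.74 V.

V_out ≈ 1.74 V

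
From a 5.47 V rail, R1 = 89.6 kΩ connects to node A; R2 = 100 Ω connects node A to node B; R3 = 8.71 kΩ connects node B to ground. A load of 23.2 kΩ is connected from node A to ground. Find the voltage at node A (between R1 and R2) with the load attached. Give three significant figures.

Below node A the series string R2+R3 = 8810 Ω sits in parallel with the 23200 Ω load: 6385 Ω.
V_A = 5.47 × 6385/(89600 + 6385) = 0.364 V.

V ≈ 0.364 V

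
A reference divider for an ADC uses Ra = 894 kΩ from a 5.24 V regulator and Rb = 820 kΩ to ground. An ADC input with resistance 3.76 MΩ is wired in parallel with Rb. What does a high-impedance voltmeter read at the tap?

The load sits in parallel with Rb: Rb‖R_L = (820 × 3760) / (820 + 3760) = 673.2 kΩ.
V_out = 5.24 × 673.2 / (894 + 673.2) = 5.24 × 673.2/1567 = 2.25 V.

V_out ≈ 2.25 V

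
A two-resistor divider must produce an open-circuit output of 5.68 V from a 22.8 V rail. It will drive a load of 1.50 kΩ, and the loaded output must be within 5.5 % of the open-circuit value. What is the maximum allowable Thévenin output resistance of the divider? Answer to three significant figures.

R_th ≤ 87.3 Ω

Loading drop = R_th/(R_th + R_L) ≤ 0.0550, so R_th ≤ R_L · ε/(1−ε) = 1.50 kΩ × 0.0550/0.9450 = 87.3 Ω.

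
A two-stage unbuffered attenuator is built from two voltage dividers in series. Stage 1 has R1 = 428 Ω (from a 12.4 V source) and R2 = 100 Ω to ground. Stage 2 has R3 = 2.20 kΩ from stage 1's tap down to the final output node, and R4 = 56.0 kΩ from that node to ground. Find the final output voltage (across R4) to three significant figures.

V_out ≈ 2.26 V

Stage 2 presents R3+R4 = 58200 Ω as a load on stage 1's tap.
Stage 1's lower leg becomes R2‖(R3+R4) = 99.83 Ω, so V_mid = 12.4 × 99.83/527.8 = 2.345 V.
Stage 2 is itself unloaded: V_out = V_mid × R4/(R3+R4) = 2.345 × 56000/58200 = 2.26 V.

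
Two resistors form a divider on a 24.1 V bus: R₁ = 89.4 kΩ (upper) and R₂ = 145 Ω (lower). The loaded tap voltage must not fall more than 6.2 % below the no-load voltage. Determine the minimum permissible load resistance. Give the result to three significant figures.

Output resistance R_th = R₁‖R₂ = (89400 × 145)/89540 = 144.8 Ω.
The fractional drop is R_th/(R_th + R_L); requiring this ≤ 0.0620 gives R_L ≥ R_th(1/0.0620 − 1) = 144.8 × 15.13 = 2.19 kΩ.

R_L(min) ≈ 2.19 kΩ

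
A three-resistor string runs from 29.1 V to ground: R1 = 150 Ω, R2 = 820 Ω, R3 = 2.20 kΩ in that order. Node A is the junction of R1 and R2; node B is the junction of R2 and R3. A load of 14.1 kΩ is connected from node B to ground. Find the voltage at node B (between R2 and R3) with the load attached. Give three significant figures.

At node B, R3 is in parallel with the load: R3‖R_L = 1903 Ω.
Below node A the resistance is R2 + (R3‖R_L) = 2723 Ω, so V_A = 29.1 × 2723/2873 = 27.58 V.
Then V_B = V_A × (R3‖R_L)/(R2 + R3‖R_L) = 27.58 × 1903/2723 = 19.3 V.

V ≈ 19.3 V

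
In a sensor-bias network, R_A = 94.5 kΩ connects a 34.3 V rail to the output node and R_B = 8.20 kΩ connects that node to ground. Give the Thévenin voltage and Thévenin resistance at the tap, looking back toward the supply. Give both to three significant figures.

V_th = 2.74 V, R_th = 7.55 kΩ

V_th is the open-circuit tap voltage: 34.3 × 8.20/(94.5 + 8.20) = 2.74 V.
With the supply zeroed, R_A and R_B appear in parallel from the tap: R_th = R_A‖R_B = (94.5 × 8.20)/102.7 = 7.55 kΩ.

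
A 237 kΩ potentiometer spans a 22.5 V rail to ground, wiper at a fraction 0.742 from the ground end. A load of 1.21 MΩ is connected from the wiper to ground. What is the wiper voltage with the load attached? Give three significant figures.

The wiper splits the pot into (1−α)R = 61.15 kΩ above and αR = 175.9 kΩ below.
Lower section ‖ load = 153.5 kΩ.
V_wiper = 22.5 × 153.5/(61.15 + 153.5) = 16.1 V.

V ≈ 16.1 V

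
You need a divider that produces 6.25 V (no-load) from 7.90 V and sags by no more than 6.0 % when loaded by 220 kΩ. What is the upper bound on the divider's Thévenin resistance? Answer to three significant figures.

R_th ≤ 14.0 kΩ

Loading drop = R_th/(R_th + R_L) ≤ 0.0600, so R_th ≤ R_L · ε/(1−ε) = 220 kΩ × 0.0600/0.9400 = 14.0 kΩ.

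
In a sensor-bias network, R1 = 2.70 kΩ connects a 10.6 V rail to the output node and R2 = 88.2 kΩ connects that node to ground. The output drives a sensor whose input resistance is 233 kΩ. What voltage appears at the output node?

V_out ≈ 10.2 V

The load sits in parallel with R2: R2‖R_L = (88.2 × 233) / (88.2 + 233) = 63.98 kΩ.
V_out = 10.6 × 63.98 / (2.70 + 63.98) = 10.6 × 63.98/66.68 = 10.2 V.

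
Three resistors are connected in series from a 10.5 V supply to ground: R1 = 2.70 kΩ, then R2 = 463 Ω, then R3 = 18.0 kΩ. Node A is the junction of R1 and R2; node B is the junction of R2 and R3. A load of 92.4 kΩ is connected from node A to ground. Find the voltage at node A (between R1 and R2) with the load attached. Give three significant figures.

Below node A the series string R2+R3 = 18460 Ω sits in parallel with the 92400 Ω load: 15390 Ω.
V_A = 10.5 × 15390/(2700 + 15390) = 8.93 V.

V ≈ 8.93 V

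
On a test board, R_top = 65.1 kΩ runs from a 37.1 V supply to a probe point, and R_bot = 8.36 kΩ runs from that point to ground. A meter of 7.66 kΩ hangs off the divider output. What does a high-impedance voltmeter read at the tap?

The load sits in parallel with R_bot: R_bot‖R_L = (8.36 × 7.66) / (8.36 + 7.66) = 3.997 kΩ.
V_out = 37.1 × 3.997 / (65.1 + 3.997) = 37.1 × 3.997/69.10 = 2.15 V.

V_out ≈ 2.15 V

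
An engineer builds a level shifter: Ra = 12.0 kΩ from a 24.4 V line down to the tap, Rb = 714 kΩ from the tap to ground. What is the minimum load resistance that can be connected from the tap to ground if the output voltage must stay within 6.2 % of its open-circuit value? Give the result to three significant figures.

Output resistance R_th = Ra‖Rb = (12.0 × 714)/726.0 = 11.80 kΩ.
The fractional drop is R_th/(R_th + R_L); requiring this ≤ 0.0620 gives R_L ≥ R_th(1/0.0620 − 1) = 11.80 × 15.13 = 179 kΩ.

R_L(min) ≈ 179 kΩ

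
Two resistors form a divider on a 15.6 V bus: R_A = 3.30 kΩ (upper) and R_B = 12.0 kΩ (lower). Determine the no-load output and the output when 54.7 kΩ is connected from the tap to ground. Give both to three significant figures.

Open-circuit: V = 15.6 × 12.0/(3.30 + 12.0) = 12.2 V.
With the load, R_B becomes R_B‖R_L = 9.841 kΩ, so V = 15.6 × 9.841/13.14 = 11.7 V.

Unloaded: 12.2 V; loaded: 11.7 V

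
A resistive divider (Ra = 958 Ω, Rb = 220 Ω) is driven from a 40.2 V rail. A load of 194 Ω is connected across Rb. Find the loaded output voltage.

V_out ≈ 3.91 V

The load sits in parallel with Rb: Rb‖R_L = (220 × 194) / (220 + 194) = 103.1 Ω.
V_out = 40.2 × 103.1 / (958 + 103.1) = 40.2 × 103.1/1061 = 3.91 V.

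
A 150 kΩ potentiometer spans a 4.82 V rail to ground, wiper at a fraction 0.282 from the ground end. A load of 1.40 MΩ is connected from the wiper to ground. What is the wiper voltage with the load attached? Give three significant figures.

The wiper splits the pot into (1−α)R = 107.7 kΩ above and αR = 42.30 kΩ below.
Lower section ‖ load = 41.06 kΩ.
V_wiper = 4.82 × 41.06/(107.7 + 41.06) = 1.33 V.

V ≈ 1.33 V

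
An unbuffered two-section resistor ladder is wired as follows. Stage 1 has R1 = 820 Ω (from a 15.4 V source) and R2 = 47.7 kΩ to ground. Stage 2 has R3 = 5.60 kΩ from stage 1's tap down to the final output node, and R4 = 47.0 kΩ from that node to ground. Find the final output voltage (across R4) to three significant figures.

V_out ≈ 13.3 V

Stage 2 presents R3+R4 = 52600 Ω as a load on stage 1's tap.
Stage 1's lower leg becomes R2‖(R3+R4) = 25020 Ω, so V_mid = 15.4 × 25020/25840 = 14.91 V.
Stage 2 is itself unloaded: V_out = V_mid × R4/(R3+R4) = 14.91 × 47000/52600 = 13.3 V.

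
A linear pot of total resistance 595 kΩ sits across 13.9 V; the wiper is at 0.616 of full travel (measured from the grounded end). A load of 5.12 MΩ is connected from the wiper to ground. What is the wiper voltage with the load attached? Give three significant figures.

The wiper splits the pot into (1−α)R = 228.5 kΩ above and αR = 366.5 kΩ below.
Lower section ‖ load = 342.0 kΩ.
V_wiper = 13.9 × 342.0/(228.5 + 342.0) = 8.33 V.

V ≈ 8.33 V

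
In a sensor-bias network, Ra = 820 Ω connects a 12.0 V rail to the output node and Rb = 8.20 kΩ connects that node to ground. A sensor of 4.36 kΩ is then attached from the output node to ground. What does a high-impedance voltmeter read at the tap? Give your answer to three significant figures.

V_out ≈ 9.32 V

The load sits in parallel with Rb: Rb‖R_L = (8200 × 4360) / (8200 + 4360) = 2846 Ω.
V_out = 12.0 × 2846 / (820 + 2846) = 12.0 × 2846/3666 = 9.32 V.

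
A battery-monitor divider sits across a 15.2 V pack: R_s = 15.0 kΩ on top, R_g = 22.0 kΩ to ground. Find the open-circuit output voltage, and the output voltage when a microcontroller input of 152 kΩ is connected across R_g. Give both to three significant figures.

Open-circuit: V = 15.2 × 22.0/(15.0 + 22.0) = 9.04 V.
With the load, R_g becomes R_g‖R_L = 19.22 kΩ, so V = 15.2 × 19.22/34.22 = 8.54 V.

Unloaded: 9.04 V; loaded: 8.54 V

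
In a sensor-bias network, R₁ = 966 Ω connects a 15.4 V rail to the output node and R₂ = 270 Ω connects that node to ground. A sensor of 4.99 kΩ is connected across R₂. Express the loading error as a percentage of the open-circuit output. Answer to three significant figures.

The divider's output (Thévenin) resistance is R₁‖R₂ = 211.0 Ω.
Fractional drop under load = R_th/(R_th + R_L) = 211.0 / (211.0 + 4990) = 0.04057.
So the output falls by 4.06 %.

4.06 %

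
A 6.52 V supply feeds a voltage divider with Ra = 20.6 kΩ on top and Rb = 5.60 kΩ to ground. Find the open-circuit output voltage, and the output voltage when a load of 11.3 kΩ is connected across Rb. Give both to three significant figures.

Unloaded: 1.39 V; loaded: 1.00 V

Open-circuit: V = 6.52 × 5.60/(20.6 + 5.60) = 1.39 V.
With the load, Rb becomes Rb‖R_L = 3.744 kΩ, so V = 6.52 × 3.744/24.34 = 1.00 V.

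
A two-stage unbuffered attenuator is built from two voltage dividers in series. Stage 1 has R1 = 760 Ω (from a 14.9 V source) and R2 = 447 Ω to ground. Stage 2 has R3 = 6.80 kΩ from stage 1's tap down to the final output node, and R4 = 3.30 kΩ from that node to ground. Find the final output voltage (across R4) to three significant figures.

Stage 2 presents R3+R4 = 10100 Ω as a load on stage 1's tap.
Stage 1's lower leg becomes R2‖(R3+R4) = 428.1 Ω, so V_mid = 14.9 × 428.1/1188 = 5.368 V.
Stage 2 is itself unloaded: V_out = V_mid × R4/(R3+R4) = 5.368 × 3300/10100 = 1.75 V.

V_out ≈ 1.75 V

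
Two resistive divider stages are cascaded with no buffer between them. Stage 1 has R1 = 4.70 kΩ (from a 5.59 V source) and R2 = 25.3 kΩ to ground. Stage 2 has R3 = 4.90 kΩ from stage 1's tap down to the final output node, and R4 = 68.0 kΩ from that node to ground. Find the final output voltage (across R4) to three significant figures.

Stage 2 presents R3+R4 = 72.90 kΩ as a load on stage 1's tap.
Stage 1's lower leg becomes R2‖(R3+R4) = 18.78 kΩ, so V_mid = 5.59 × 18.78/23.48 = 4.471 V.
Stage 2 is itself unloaded: V_out = V_mid × R4/(R3+R4) = 4.471 × 68.0/72.90 = 4.17 V.

V_out ≈ 4.17 V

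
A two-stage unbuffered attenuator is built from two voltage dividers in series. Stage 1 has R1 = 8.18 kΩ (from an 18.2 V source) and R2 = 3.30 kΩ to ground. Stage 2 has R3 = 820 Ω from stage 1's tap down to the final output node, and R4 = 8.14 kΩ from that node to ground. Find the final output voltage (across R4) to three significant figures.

V_out ≈ 3.76 V

Stage 2 presents R3+R4 = 8960 Ω as a load on stage 1's tap.
Stage 1's lower leg becomes R2‖(R3+R4) = 2412 Ω, so V_mid = 18.2 × 2412/10590 = 4.144 V.
Stage 2 is itself unloaded: V_out = V_mid × R4/(R3+R4) = 4.144 × 8140/8960 = 3.76 V.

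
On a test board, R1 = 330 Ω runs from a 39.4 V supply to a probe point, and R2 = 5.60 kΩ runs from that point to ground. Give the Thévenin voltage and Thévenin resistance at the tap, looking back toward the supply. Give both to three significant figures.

V_th is the open-circuit tap voltage: 39.4 × 5600/(330 + 5600) = 37.2 V.
With the supply zeroed, R1 and R2 appear in parallel from the tap: R_th = R1‖R2 = (330 × 5600)/5930 = 312 Ω.

V_th = 37.2 V, R_th = 312 Ω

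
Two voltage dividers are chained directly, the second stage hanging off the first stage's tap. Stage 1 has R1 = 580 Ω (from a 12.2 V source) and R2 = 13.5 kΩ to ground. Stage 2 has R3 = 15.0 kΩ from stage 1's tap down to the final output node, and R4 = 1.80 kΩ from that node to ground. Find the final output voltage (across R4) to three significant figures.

Stage 2 presents R3+R4 = 16800 Ω as a load on stage 1's tap.
Stage 1's lower leg becomes R2‖(R3+R4) = 7485 Ω, so V_mid = 12.2 × 7485/8065 = 11.32 V.
Stage 2 is itself unloaded: V_out = V_mid × R4/(R3+R4) = 11.32 × 1800/16800 = 1.21 V.

V_out ≈ 1.21 V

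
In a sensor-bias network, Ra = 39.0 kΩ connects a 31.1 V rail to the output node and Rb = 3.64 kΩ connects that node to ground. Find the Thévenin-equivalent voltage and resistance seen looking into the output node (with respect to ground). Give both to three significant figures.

V_th is the open-circuit tap voltage: 31.1 × 3.64/(39.0 + 3.64) = 2.65 V.
With the supply zeroed, Ra and Rb appear in parallel from the tap: R_th = Ra‖Rb = (39.0 × 3.64)/42.64 = 3.33 kΩ.

V_th = 2.65 V, R_th = 3.33 kΩ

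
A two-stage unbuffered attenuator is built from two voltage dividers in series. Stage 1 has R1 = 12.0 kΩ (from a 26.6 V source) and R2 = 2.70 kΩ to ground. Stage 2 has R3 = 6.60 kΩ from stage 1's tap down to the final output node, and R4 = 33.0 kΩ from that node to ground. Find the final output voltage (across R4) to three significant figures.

V_out ≈ 3.86 V

Stage 2 presents R3+R4 = 39.60 kΩ as a load on stage 1's tap.
Stage 1's lower leg becomes R2‖(R3+R4) = 2.528 kΩ, so V_mid = 26.6 × 2.528/14.53 = 4.628 V.
Stage 2 is itself unloaded: V_out = V_mid × R4/(R3+R4) = 4.628 × 33.0/39.60 = 3.86 V.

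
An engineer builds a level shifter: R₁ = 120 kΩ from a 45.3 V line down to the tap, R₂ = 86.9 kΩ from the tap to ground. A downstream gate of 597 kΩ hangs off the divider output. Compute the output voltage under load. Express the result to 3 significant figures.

The load sits in parallel with R₂: R₂‖R_L = (86.9 × 597) / (86.9 + 597) = 75.86 kΩ.
V_out = 45.3 × 75.86 / (120 + 75.86) = 45.3 × 75.86/195.9 = 17.5 V.

V_out ≈ 17.5 V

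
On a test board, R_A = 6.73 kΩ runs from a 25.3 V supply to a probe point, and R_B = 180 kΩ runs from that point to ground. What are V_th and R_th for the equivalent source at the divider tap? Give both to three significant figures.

V_th is the open-circuit tap voltage: 25.3 × 180/(6.73 + 180) = 24.4 V.
With the supply zeroed, R_A and R_B appear in parallel from the tap: R_th = R_A‖R_B = (6.73 × 180)/186.7 = 6.49 kΩ.

V_th = 24.4 V, R_th = 6.49 kΩ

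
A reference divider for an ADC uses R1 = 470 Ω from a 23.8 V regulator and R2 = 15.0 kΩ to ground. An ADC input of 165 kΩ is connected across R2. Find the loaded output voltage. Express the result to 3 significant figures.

The load sits in parallel with R2: R2‖R_L = (15000 × 165000) / (15000 + 165000) = 13750 Ω.
V_out = 23.8 × 13750 / (470 + 13750) = 23.8 × 13750/14220 = 23.0 V.
(Unloaded it would have been 23.1 V.)

V_out ≈ 23.0 V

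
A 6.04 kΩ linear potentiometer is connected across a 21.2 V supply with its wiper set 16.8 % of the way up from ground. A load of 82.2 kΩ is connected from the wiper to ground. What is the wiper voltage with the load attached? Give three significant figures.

The wiper splits the pot into (1−α)R = 5.025 kΩ above and αR = 1.015 kΩ below.
Lower section ‖ load = 1.002 kΩ.
V_wiper = 21.2 × 1.002/(5.025 + 1.002) = 3.53 V.

V ≈ 3.53 V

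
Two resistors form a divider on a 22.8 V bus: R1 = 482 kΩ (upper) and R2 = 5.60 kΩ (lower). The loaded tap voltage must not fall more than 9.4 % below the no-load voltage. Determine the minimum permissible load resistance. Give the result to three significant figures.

Output resistance R_th = R1‖R2 = (482 × 5.60)/487.6 = 5.536 kΩ.
The fractional drop is R_th/(R_th + R_L); requiring this ≤ 0.0940 gives R_L ≥ R_th(1/0.0940 − 1) = 5.536 × 9.638 = 53.4 kΩ.

R_L(min) ≈ 53.4 kΩ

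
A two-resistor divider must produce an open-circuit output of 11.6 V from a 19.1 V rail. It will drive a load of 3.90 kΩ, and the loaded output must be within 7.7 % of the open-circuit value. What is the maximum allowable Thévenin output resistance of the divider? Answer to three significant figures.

R_th ≤ 325 Ω

Loading drop = R_th/(R_th + R_L) ≤ 0.0770, so R_th ≤ R_L · ε/(1−ε) = 3.90 kΩ × 0.0770/0.9230 = 325 Ω.
(Any R1, R2 with R2/(R1+R2) = 0.607 and R1‖R2 ≤ 325 Ω will meet the spec.)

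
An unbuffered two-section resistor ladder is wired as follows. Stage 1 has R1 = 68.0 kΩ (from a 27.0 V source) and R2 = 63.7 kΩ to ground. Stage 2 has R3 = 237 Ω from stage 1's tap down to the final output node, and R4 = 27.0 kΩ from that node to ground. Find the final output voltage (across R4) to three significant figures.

V_out ≈ 5.86 V

Stage 2 presents R3+R4 = 27240 Ω as a load on stage 1's tap.
Stage 1's lower leg becomes R2‖(R3+R4) = 19080 Ω, so V_mid = 27.0 × 19080/87080 = 5.916 V.
Stage 2 is itself unloaded: V_out = V_mid × R4/(R3+R4) = 5.916 × 27000/27240 = 5.86 V.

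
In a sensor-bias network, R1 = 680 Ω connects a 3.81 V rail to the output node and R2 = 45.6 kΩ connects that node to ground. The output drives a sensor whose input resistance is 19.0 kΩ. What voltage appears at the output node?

The load sits in parallel with R2: R2‖R_L = (45600 × 19000) / (45600 + 19000) = 13410 Ω.
V_out = 3.81 × 13410 / (680 + 13410) = 3.81 × 13410/14090 = 3.63 V.

V_out ≈ 3.63 V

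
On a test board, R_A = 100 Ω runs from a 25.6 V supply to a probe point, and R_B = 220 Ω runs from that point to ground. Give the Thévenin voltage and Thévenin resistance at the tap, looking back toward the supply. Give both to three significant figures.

V_th = 17.6 V, R_th = 68.8 Ω

V_th is the open-circuit tap voltage: 25.6 × 220/(100 + 220) = 17.6 V.
With the supply zeroed, R_A and R_B appear in parallel from the tap: R_th = R_A‖R_B = (100 × 220)/320.0 = 68.8 Ω.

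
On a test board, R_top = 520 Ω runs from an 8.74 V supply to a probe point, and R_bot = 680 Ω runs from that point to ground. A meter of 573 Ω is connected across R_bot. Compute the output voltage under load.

The load sits in parallel with R_bot: R_bot‖R_L = (680 × 573) / (680 + 573) = 311.0 Ω.
V_out = 8.74 × 311.0 / (520 + 311.0) = 8.74 × 311.0/831.0 = 3.27 V.

V_out ≈ 3.27 V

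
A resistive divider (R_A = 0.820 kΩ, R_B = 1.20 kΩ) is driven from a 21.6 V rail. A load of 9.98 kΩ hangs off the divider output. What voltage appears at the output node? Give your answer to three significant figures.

The load sits in parallel with R_B: R_B‖R_L = (1200 × 9980) / (1200 + 9980) = 1071 Ω.
V_out = 21.6 × 1071 / (820 + 1071) = 21.6 × 1071/1891 = 12.2 V.

V_out ≈ 12.2 V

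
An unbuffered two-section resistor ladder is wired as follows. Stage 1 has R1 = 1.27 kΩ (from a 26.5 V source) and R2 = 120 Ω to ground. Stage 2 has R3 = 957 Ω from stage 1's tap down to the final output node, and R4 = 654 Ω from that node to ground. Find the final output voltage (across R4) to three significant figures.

V_out ≈ 0.870 V

Stage 2 presents R3+R4 = 1611 Ω as a load on stage 1's tap.
Stage 1's lower leg becomes R2‖(R3+R4) = 111.7 Ω, so V_mid = 26.5 × 111.7/1382 = 2.142 V.
Stage 2 is itself unloaded: V_out = V_mid × R4/(R3+R4) = 2.142 × 654/1611 = 0.870 V.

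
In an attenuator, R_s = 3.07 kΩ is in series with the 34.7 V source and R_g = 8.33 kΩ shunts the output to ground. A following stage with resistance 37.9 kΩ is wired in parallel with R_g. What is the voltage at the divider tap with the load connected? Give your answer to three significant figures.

The load sits in parallel with R_g: R_g‖R_L = (8.33 × 37.9) / (8.33 + 37.9) = 6.829 kΩ.
V_out = 34.7 × 6.829 / (3.07 + 6.829) = 34.7 × 6.829/9.899 = 23.9 V.

V_out ≈ 23.9 V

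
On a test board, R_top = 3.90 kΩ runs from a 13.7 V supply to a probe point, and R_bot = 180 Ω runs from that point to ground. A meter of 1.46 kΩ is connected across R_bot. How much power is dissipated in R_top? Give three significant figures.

P ≈ 44.4 mW

Total resistance from the source is R_top + (R_bot‖R_L) = 4060 Ω, so I = 13.7/4060 Ω = 3.374 mA.
P = I²·R_top = (3.374 mA)² × 3.90 kΩ = 44.4 mW.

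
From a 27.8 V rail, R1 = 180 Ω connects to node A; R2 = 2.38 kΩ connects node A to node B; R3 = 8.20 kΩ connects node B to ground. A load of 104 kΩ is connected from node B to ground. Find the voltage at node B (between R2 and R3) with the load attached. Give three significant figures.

V ≈ 20.8 V

At node B, R3 is in parallel with the load: R3‖R_L = 7601 Ω.
Below node A the resistance is R2 + (R3‖R_L) = 9981 Ω, so V_A = 27.8 × 9981/10160 = 27.31 V.
Then V_B = V_A × (R3‖R_L)/(R2 + R3‖R_L) = 27.31 × 7601/9981 = 20.8 V.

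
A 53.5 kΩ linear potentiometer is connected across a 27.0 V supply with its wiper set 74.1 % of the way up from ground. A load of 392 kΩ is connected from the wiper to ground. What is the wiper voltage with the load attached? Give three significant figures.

The wiper splits the pot into (1−α)R = 13.86 kΩ above and αR = 39.64 kΩ below.
Lower section ‖ load = 36.00 kΩ.
V_wiper = 27.0 × 36.00/(13.86 + 36.00) = 19.5 V.

V ≈ 19.5 V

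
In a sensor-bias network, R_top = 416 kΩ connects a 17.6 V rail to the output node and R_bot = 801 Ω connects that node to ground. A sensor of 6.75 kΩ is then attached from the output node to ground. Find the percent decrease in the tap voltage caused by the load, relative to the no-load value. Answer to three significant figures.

10.6 %

The divider's output (Thévenin) resistance is R_top‖R_bot = 799.5 Ω.
Fractional drop under load = R_th/(R_th + R_L) = 799.5 / (799.5 + 6750) = 0.1059.
So the output falls by 10.6 %.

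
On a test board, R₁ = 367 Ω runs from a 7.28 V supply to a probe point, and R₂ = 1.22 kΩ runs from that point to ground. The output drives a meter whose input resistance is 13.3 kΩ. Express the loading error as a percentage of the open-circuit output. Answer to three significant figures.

2.08 %

The divider's output (Thévenin) resistance is R₁‖R₂ = 282.1 Ω.
Fractional drop under load = R_th/(R_th + R_L) = 282.1 / (282.1 + 13300) = 0.02077.
So the output falls by 2.08 %.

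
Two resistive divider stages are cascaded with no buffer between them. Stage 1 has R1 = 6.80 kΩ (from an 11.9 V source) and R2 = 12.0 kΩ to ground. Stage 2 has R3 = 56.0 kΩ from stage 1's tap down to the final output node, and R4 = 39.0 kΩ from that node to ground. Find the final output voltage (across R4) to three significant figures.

Stage 2 presents R3+R4 = 95.00 kΩ as a load on stage 1's tap.
Stage 1's lower leg becomes R2‖(R3+R4) = 10.65 kΩ, so V_mid = 11.9 × 10.65/17.45 = 7.264 V.
Stage 2 is itself unloaded: V_out = V_mid × R4/(R3+R4) = 7.264 × 39.0/95.00 = 2.98 V.

V_out ≈ 2.98 V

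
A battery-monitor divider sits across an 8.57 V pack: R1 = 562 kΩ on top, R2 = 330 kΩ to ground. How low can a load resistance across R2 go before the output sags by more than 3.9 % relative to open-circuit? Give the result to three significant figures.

Output resistance R_th = R1‖R2 = (562 × 330)/892.0 = 207.9 kΩ.
The fractional drop is R_th/(R_th + R_L); requiring this ≤ 0.0390 gives R_L ≥ R_th(1/0.0390 − 1) = 207.9 × 24.64 = 5.12 MΩ.

R_L(min) ≈ 5.12 MΩ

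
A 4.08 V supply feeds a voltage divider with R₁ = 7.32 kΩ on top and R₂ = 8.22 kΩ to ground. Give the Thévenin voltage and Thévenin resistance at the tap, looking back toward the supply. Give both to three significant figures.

V_th is the open-circuit tap voltage: 4.08 × 8.22/(7.32 + 8.22) = 2.16 V.
With the supply zeroed, R₁ and R₂ appear in parallel from the tap: R_th = R₁‖R₂ = (7.32 × 8.22)/15.54 = 3.87 kΩ.

V_th = 2.16 V, R_th = 3.87 kΩ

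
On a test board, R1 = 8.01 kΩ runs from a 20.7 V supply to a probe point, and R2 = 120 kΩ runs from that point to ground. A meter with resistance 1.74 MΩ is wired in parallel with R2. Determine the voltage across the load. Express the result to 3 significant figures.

The load sits in parallel with R2: R2‖R_L = (120 × 1740) / (120 + 1740) = 112.3 kΩ.
V_out = 20.7 × 112.3 / (8.01 + 112.3) = 20.7 × 112.3/120.3 = 19.3 V.
(Unloaded it would have been 19.4 V.)

V_out ≈ 19.3 V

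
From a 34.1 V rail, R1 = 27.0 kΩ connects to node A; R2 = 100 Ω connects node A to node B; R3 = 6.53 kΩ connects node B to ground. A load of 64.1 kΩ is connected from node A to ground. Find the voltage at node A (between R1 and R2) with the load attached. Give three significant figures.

Below node A the series string R2+R3 = 6630 Ω sits in parallel with the 64100 Ω load: 6009 Ω.
V_A = 34.1 × 6009/(27000 + 6009) = 6.21 V.

V ≈ 6.21 V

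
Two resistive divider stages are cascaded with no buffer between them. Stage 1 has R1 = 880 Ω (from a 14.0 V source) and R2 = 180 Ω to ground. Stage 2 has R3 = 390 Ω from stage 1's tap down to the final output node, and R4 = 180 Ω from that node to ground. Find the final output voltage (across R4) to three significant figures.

Stage 2 presents R3+R4 = 570.0 Ω as a load on stage 1's tap.
Stage 1's lower leg becomes R2‖(R3+R4) = 136.8 Ω, so V_mid = 14.0 × 136.8/1017 = 1.884 V.
Stage 2 is itself unloaded: V_out = V_mid × R4/(R3+R4) = 1.884 × 180/570.0 = 0.595 V.

V_out ≈ 0.595 V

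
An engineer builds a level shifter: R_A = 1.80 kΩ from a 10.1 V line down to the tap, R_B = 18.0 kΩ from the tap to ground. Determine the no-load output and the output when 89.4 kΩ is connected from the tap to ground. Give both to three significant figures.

Unloaded: 9.18 V; loaded: 9.02 V

Open-circuit: V = 10.1 × 18.0/(1.80 + 18.0) = 9.18 V.
With the load, R_B becomes R_B‖R_L = 14.98 kΩ, so V = 10.1 × 14.98/16.78 = 9.02 V.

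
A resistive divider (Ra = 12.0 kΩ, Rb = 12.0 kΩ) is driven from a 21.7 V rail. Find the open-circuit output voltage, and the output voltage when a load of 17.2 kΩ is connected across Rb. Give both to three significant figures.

Open-circuit: V = 21.7 × 12.0/(12.0 + 12.0) = 10.8 V.
With the load, Rb becomes Rb‖R_L = 7.068 kΩ, so V = 21.7 × 7.068/19.07 = 8.04 V.

Unloaded: 10.8 V; loaded: 8.04 V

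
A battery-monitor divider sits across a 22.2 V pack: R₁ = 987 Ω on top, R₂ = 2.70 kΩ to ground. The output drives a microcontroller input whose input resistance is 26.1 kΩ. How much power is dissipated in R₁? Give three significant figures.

Total resistance from the source is R₁ + (R₂‖R_L) = 3434 Ω, so I = 22.2/3434 Ω = 6.465 mA.
P = I²·R₁ = (6.465 mA)² × 987 Ω = 41.3 mW.

P ≈ 41.3 mW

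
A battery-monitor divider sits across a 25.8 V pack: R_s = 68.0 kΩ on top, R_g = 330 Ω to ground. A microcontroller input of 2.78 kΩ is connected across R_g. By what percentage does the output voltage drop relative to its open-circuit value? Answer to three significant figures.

10.6 %

Unloaded V = 25.8 × 330/68330 = 0.12460 V.
Loaded: R_g‖R_L = 295.0 Ω, giving V = 25.8 × 295.0/68290 = 0.11144 V.
Drop = (0.12460 − 0.11144) / 0.12460 = 10.6 %.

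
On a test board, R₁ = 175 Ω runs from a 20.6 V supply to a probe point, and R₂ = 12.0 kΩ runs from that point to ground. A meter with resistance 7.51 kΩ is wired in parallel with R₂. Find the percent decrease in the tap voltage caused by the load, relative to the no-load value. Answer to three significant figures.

2.25 %

The divider's output (Thévenin) resistance is R₁‖R₂ = 172.5 Ω.
Fractional drop under load = R_th/(R_th + R_L) = 172.5 / (172.5 + 7510) = 0.02245.
So the output falls by 2.25 %.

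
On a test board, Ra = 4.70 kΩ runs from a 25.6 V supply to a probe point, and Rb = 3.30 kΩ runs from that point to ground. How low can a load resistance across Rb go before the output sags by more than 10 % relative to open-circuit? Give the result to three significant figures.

R_L(min) ≈ 17.4 kΩ

Output resistance R_th = Ra‖Rb = (4.70 × 3.30)/8.000 = 1.939 kΩ.
The fractional drop is R_th/(R_th + R_L); requiring this ≤ 0.100 gives R_L ≥ R_th(1/0.100 − 1) = 1.939 × 9.000 = 17.4 kΩ.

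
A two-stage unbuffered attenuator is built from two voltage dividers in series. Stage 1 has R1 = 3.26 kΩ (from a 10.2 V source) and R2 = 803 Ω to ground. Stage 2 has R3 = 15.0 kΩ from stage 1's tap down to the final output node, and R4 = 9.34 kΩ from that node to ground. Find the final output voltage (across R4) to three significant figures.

Stage 2 presents R3+R4 = 24340 Ω as a load on stage 1's tap.
Stage 1's lower leg becomes R2‖(R3+R4) = 777.4 Ω, so V_mid = 10.2 × 777.4/4037 = 1.964 V.
Stage 2 is itself unloaded: V_out = V_mid × R4/(R3+R4) = 1.964 × 9340/24340 = 0.754 V.

V_out ≈ 0.754 V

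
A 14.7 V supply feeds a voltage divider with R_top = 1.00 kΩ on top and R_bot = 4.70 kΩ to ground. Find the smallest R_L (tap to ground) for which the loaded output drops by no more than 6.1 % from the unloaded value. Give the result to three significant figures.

Output resistance R_th = R_top‖R_bot = (1000 × 4700)/5700 = 824.6 Ω.
The fractional drop is R_th/(R_th + R_L); requiring this ≤ 0.0610 gives R_L ≥ R_th(1/0.0610 − 1) = 824.6 × 15.39 = 12.7 kΩ.

R_L(min) ≈ 12.7 kΩ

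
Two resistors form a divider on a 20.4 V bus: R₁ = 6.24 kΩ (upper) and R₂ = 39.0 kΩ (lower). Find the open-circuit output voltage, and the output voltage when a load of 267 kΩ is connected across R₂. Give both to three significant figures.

Open-circuit: V = 20.4 × 39.0/(6.24 + 39.0) = 17.6 V.
With the load, R₂ becomes R₂‖R_L = 34.03 kΩ, so V = 20.4 × 34.03/40.27 = 17.2 V.

Unloaded: 17.6 V; loaded: 17.2 V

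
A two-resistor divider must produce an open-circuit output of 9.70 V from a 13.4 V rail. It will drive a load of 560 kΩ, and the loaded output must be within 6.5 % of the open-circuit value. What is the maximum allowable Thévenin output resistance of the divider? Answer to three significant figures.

R_th ≤ 38.9 kΩ

Loading drop = R_th/(R_th + R_L) ≤ 0.0650, so R_th ≤ R_L · ε/(1−ε) = 560 kΩ × 0.0650/0.9350 = 38.9 kΩ.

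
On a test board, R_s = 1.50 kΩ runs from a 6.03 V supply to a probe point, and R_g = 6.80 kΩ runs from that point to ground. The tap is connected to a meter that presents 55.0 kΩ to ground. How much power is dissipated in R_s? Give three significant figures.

P ≈ 0.956 mW

Total resistance from the source is R_s + (R_g‖R_L) = 7.552 kΩ, so I = 6.03/7.552 kΩ = 0.7985 mA.
P = I²·R_s = (0.7985 mA)² × 1.50 kΩ = 0.956 mW.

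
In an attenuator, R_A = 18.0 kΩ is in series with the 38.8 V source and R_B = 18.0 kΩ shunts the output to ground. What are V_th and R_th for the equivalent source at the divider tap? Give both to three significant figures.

V_th is the open-circuit tap voltage: 38.8 × 18.0/(18.0 + 18.0) = 19.4 V.
With the supply zeroed, R_A and R_B appear in parallel from the tap: R_th = R_A‖R_B = (18.0 × 18.0)/36.00 = 9.00 kΩ.

V_th = 19.4 V, R_th = 9.00 kΩ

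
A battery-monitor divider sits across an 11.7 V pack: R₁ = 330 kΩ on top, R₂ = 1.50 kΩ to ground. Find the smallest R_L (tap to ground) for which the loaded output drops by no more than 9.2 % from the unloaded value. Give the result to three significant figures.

R_L(min) ≈ 14.7 kΩ

Output resistance R_th = R₁‖R₂ = (330 × 1.50)/331.5 = 1.493 kΩ.
The fractional drop is R_th/(R_th + R_L); requiring this ≤ 0.0920 gives R_L ≥ R_th(1/0.0920 − 1) = 1.493 × 9.870 = 14.7 kΩ.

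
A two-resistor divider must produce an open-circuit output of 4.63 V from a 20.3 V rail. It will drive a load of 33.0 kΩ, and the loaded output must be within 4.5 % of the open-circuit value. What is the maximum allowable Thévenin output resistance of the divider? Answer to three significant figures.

Loading drop = R_th/(R_th + R_L) ≤ 0.0450, so R_th ≤ R_L · ε/(1−ε) = 33.0 kΩ × 0.0450/0.9550 = 1.55 kΩ.

R_th ≤ 1.55 kΩ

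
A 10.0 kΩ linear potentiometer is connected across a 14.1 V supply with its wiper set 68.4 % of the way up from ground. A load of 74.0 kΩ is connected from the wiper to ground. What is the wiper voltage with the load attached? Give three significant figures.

The wiper splits the pot into (1−α)R = 3.160 kΩ above and αR = 6.840 kΩ below.
Lower section ‖ load = 6.261 kΩ.
V_wiper = 14.1 × 6.261/(3.160 + 6.261) = 9.37 V.

V ≈ 9.37 V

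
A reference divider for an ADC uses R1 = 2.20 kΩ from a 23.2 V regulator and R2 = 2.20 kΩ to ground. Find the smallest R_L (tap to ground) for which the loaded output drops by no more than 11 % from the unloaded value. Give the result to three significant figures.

Output resistance R_th = R1‖R2 = (2.20 × 2.20)/4.400 = 1.100 kΩ.
The fractional drop is R_th/(R_th + R_L); requiring this ≤ 0.110 gives R_L ≥ R_th(1/0.110 − 1) = 1.100 × 8.091 = 8.90 kΩ.

R_L(min) ≈ 8.90 kΩ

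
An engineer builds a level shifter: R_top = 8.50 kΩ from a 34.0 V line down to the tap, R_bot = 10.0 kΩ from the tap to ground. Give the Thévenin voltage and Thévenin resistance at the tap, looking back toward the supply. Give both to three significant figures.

V_th is the open-circuit tap voltage: 34.0 × 10.0/(8.50 + 10.0) = 18.4 V.
With the supply zeroed, R_top and R_bot appear in parallel from the tap: R_th = R_top‖R_bot = (8.50 × 10.0)/18.50 = 4.59 kΩ.

V_th = 18.4 V, R_th = 4.59 kΩ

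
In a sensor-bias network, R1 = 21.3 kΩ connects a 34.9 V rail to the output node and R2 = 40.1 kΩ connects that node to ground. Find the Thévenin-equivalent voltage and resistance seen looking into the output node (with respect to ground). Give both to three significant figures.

V_th is the open-circuit tap voltage: 34.9 × 40.1/(21.3 + 40.1) = 22.8 V.
With the supply zeroed, R1 and R2 appear in parallel from the tap: R_th = R1‖R2 = (21.3 × 40.1)/61.40 = 13.9 kΩ.

V_th = 22.8 V, R_th = 13.9 kΩ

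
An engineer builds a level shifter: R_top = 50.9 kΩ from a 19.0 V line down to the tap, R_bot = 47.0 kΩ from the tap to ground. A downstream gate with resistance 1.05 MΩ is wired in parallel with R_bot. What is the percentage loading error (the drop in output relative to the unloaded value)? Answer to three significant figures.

The divider's output (Thévenin) resistance is R_top‖R_bot = 24.44 kΩ.
Fractional drop under load = R_th/(R_th + R_L) = 24.44 / (24.44 + 1050) = 0.02274.
So the output falls by 2.27 %.

2.27 %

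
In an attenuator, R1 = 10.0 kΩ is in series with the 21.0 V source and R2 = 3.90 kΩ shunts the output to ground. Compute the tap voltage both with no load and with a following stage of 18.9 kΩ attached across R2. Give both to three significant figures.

Open-circuit: V = 21.0 × 3.90/(10.0 + 3.90) = 5.89 V.
With the load, R2 becomes R2‖R_L = 3.233 kΩ, so V = 21.0 × 3.233/13.23 = 5.13 V.

Unloaded: 5.89 V; loaded: 5.13 V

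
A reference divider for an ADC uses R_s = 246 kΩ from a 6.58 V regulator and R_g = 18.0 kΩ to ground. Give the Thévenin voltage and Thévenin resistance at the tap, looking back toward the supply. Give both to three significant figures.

V_th is the open-circuit tap voltage: 6.58 × 18.0/(246 + 18.0) = 0.449 V.
With the supply zeroed, R_s and R_g appear in parallel from the tap: R_th = R_s‖R_g = (246 × 18.0)/264.0 = 16.8 kΩ.

V_th = 0.449 V, R_th = 16.8 kΩ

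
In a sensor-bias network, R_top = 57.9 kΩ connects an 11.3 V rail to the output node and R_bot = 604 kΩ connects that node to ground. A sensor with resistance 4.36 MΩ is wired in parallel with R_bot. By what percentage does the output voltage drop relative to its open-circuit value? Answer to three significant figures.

1.20 %

The divider's output (Thévenin) resistance is R_top‖R_bot = 52.84 kΩ.
Fractional drop under load = R_th/(R_th + R_L) = 52.84 / (52.84 + 4360) = 0.01197.
So the output falls by 1.20 %.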